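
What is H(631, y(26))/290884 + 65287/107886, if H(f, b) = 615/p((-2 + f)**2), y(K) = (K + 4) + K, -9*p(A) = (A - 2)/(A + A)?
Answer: 880130589344824/1552008278794017 ≈ 0.56709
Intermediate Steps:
p(A) = -(-2 + A)/(18*A) (p(A) = -(A - 2)/(9*(A + A)) = -(-2 + A)/(9*(2*A)) = -(-2 + A)*1/(2*A)/9 = -(-2 + A)/(18*A))
y(K) = 4 + 2*K (y(K) = (4 + K) + K = 4 + 2*K)
H(f, b) = 11070*(-2 + f)**2/(2 - (-2 + f)**2) (H(f, b) = 615/(((2 - (-2 + f)**2)/(18*((-2 + f)**2)))) = 615/(((2 - (-2 + f)**2)/(18*(-2 + f)**2))) = 615*(18*(-2 + f)**2/(2 - (-2 + f)**2)) = 11070*(-2 + f)**2/(2 - (-2 + f)**2))
H(631, y(26))/290884 + 65287/107886 = -11070*(-2 + 631)**2/(-2 + (-2 + 631)**2)/290884 + 65287/107886 = -11070*629**2/(-2 + 629**2)*(1/290884) + 65287*(1/107886) = -11070*395641/(-2 + 395641)*(1/290884) + 65287/107886 = -11070*395641/395639*(1/290884) + 65287/107886 = -11070*395641*1/395639*(1/290884) + 65287/107886 = -4379745870/395639*1/290884 + 65287/107886 = -2189872935/57542527438 + 65287/107886 = 880130589344824/1552008278794017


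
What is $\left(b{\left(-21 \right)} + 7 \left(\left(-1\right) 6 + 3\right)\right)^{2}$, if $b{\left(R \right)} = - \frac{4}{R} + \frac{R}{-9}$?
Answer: $\frac{150544}{441} \approx 341.37$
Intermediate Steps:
$b{\left(R \right)} = - \frac{4}{R} - \frac{R}{9}$ ($b{\left(R \right)} = - \frac{4}{R} + R \left(- \frac{1}{9}\right) = - \frac{4}{R} - \frac{R}{9}$)
$\left(b{\left(-21 \right)} + 7 \left(\left(-1\right) 6 + 3\right)\right)^{2} = \left(\left(- \frac{4}{-21} - - \frac{7}{3}\right) + 7 \left(\left(-1\right) 6 + 3\right)\right)^{2} = \left(\left(\left(-4\right) \left(- \frac{1}{21}\right) + \frac{7}{3}\right) + 7 \left(-6 + 3\right)\right)^{2} = \left(\left(\frac{4}{21} + \frac{7}{3}\right) + 7 \left(-3\right)\right)^{2} = \left(\frac{53}{21} - 21\right)^{2} = \left(- \frac{388}{21}\right)^{2} = \frac{150544}{441}$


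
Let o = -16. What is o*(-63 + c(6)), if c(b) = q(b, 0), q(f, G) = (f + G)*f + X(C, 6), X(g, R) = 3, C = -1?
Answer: 384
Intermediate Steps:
q(f, G) = 3 + f*(G + f) (q(f, G) = (f + G)*f + 3 = (G + f)*f + 3 = f*(G + f) + 3 = 3 + f*(G + f))
c(b) = 3 + b² (c(b) = 3 + b² + 0*b = 3 + b² + 0 = 3 + b²)
o*(-63 + c(6)) = -16*(-63 + (3 + 6²)) = -16*(-63 + (3 + 36)) = -16*(-63 + 39) = -16*(-24) = 384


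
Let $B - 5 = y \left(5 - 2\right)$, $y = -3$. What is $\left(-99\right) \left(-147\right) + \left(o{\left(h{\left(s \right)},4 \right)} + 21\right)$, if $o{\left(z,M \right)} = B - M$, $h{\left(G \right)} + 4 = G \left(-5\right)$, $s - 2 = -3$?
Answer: $14566$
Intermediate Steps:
$s = -1$ ($s = 2 - 3 = -1$)
$B = -4$ ($B = 5 - 3 \left(5 - 2\right) = 5 - 9 = -4$)
$h{\left(G \right)} = -4 - 5 G$ ($h{\left(G \right)} = -4 + G \left(-5\right) = -4 - 5 G$)
$o{\left(z,M \right)} = -4 - M$
$\left(-99\right) \left(-147\right) + \left(o{\left(h{\left(s \right)},4 \right)} + 21\right) = \left(-99\right) \left(-147\right) + \left(\left(-4 - 4\right) + 21\right) = 14553 + \left(\left(-4 - 4\right) + 21\right) = 14553 + \left(-8 + 21\right) = 14553 + 13 = 14566$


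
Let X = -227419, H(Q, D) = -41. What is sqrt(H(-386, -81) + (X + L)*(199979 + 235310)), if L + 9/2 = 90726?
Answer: 3*I*sqrt(26445741386)/2 ≈ 2.4393e+5*I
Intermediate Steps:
L = 181443/2 (L = -9/2 + 90726 = 181443/2 ≈ 90722.)
sqrt(H(-386, -81) + (X + L)*(199979 + 235310)) = sqrt(-41 + (-227419 + 181443/2)*(199979 + 235310)) = sqrt(-41 - 273395/2*435289) = sqrt(-41 - 119005836155/2) = sqrt(-119005836237/2) = 3*I*sqrt(26445741386)/2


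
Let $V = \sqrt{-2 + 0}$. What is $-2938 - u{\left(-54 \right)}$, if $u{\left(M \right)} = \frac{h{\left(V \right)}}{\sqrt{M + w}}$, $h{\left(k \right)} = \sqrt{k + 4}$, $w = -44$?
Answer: $-2938 + \frac{i \sqrt{2} \sqrt{4 + i \sqrt{2}}}{14} \approx -2938.0 + 0.20507 i$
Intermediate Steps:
$V = i \sqrt{2}$ ($V = \sqrt{-2} = i \sqrt{2} \approx 1.4142 i$)
$h{\left(k \right)} = \sqrt{4 + k}$
$u{\left(M \right)} = \frac{\sqrt{4 + i \sqrt{2}}}{\sqrt{-44 + M}}$ ($u{\left(M \right)} = \frac{\sqrt{4 + i \sqrt{2}}}{\sqrt{M - 44}} = \frac{\sqrt{4 + i \sqrt{2}}}{\sqrt{-44 + M}}$)
$-2938 - u{\left(-54 \right)} = -2938 - \frac{\sqrt{4 + i \sqrt{2}}}{\sqrt{-44 - 54}} = -2938 - \frac{\sqrt{4 + i \sqrt{2}}}{7 i \sqrt{2}} = -2938 - - \frac{i \sqrt{2}}{14} \sqrt{4 + i \sqrt{2}} = -2938 - - \frac{i \sqrt{2} \sqrt{4 + i \sqrt{2}}}{14} = -2938 + \frac{i \sqrt{2} \sqrt{4 + i \sqrt{2}}}{14}$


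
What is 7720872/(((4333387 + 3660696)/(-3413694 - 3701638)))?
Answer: -54936567609504/7994083 ≈ -6.8722e+6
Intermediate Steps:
7720872/(((4333387 + 3660696)/(-3413694 - 3701638))) = 7720872/((7994083/(-7115332))) = 7720872/((7994083*(-1/7115332))) = 7720872/(-7994083/7115332) = 7720872*(-7115332/7994083) = -54936567609504/7994083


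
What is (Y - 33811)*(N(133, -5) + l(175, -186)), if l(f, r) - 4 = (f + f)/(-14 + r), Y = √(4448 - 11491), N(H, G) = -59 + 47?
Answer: 1318629/4 - 39*I*√7043/4 ≈ 3.2966e+5 - 818.25*I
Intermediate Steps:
N(H, G) = -12
Y = I*√7043 (Y = √(-7043) = I*√7043 ≈ 83.923*I)
l(f, r) = 4 + 2*f/(-14 + r) (l(f, r) = 4 + (f + f)/(-14 + r) = 4 + (2*f)/(-14 + r) = 4 + 2*f/(-14 + r))
(Y - 33811)*(N(133, -5) + l(175, -186)) = (I*√7043 - 33811)*(-12 + 2*(-28 + 175 + 2*(-186))/(-14 - 186)) = (-33811 + I*√7043)*(-12 + 2*(-28 + 175 - 372)/(-200)) = (-33811 + I*√7043)*(-12 + 2*(-1/200)*(-225)) = (-33811 + I*√7043)*(-12 + 9/4) = (-33811 + I*√7043)*(-39/4) = 1318629/4 - 39*I*√7043/4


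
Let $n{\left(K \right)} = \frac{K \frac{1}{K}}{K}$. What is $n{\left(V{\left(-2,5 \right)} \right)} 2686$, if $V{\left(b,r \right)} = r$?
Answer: $\frac{2686}{5} \approx 537.2$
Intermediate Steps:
$n{\left(K \right)} = \frac{1}{K}$ ($n{\left(K \right)} = 1 \frac{1}{K} = \frac{1}{K}$)
$n{\left(V{\left(-2,5 \right)} \right)} 2686 = \frac{1}{5} \cdot 2686 = \frac{2686}{5}$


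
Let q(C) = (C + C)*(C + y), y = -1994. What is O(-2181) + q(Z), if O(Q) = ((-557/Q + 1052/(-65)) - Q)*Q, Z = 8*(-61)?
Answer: -149473178/65 ≈ -2.2996e+6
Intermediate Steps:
Z = -488
q(C) = 2*C*(-1994 + C) (q(C) = (C + C)*(C - 1994) = (2*C)*(-1994 + C) = 2*C*(-1994 + C))
O(Q) = Q*(-1052/65 - Q - 557/Q) (O(Q) = ((-557/Q + 1052*(-1/65)) - Q)*Q = ((-557/Q - 1052/65) - Q)*Q = ((-1052/65 - 557/Q) - Q)*Q = (-1052/65 - Q - 557/Q)*Q = Q*(-1052/65 - Q - 557/Q))
O(-2181) + q(Z) = (-557 - 1*(-2181)**2 - 1052/65*(-2181)) + 2*(-488)*(-1994 - 488) = (-557 - 1*4756761 + 2294412/65) + 2*(-488)*(-2482) = (-557 - 4756761 + 2294412/65) + 2422432 = -306931258/65 + 2422432 = -149473178/65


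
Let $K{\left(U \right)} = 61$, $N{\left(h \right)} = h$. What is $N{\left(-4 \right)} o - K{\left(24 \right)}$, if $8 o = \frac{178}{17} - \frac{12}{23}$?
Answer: $- \frac{25796}{391} \approx -65.974$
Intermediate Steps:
$o = \frac{1945}{1564}$ ($o = \frac{\frac{178}{17} - \frac{12}{23}}{8} = \frac{1}{8} \cdot \frac{3890}{391} = \frac{1945}{1564} \approx 1.2436$)
$N{\left(-4 \right)} o - K{\left(24 \right)} = \left(-4\right) \frac{1945}{1564} - 61 = - \frac{1945}{391} - 61 = - \frac{25796}{391}$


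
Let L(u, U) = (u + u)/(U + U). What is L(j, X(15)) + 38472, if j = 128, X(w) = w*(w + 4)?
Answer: 10964648/285 ≈ 38472.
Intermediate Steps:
X(w) = w*(4 + w)
L(u, U) = u/U (L(u, U) = (2*u)/((2*U)) = (2*u)*(1/(2*U)) = u/U)
L(j, X(15)) + 38472 = 128/((15*(4 + 15))) + 38472 = 128/((15*19)) + 38472 = 128/285 + 38472 = 10964648/285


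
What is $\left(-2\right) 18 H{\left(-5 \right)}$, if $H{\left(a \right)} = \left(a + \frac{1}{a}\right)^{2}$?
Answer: $- \frac{24336}{25} \approx -973.44$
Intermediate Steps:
$\left(-2\right) 18 H{\left(-5 \right)} = \left(-2\right) 18 \frac{\left(1 + \left(-5\right)^{2}\right)^{2}}{25} = - 36 \frac{\left(1 + 25\right)^{2}}{25} = - 36 \frac{26^{2}}{25} = - 36 \cdot \frac{1}{25} \cdot 676 = \left(-36\right) \frac{676}{25} = - \frac{24336}{25}$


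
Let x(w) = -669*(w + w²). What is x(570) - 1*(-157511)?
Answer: -217581919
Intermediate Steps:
x(w) = -669*w - 669*w²
x(570) - 1*(-157511) = -669*570*(1 + 570) - 1*(-157511) = -669*570*571 + 157511 = -217739430 + 157511 = -217581919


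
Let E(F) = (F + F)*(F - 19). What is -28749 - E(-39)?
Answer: -33273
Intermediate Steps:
E(F) = 2*F*(-19 + F) (E(F) = (2*F)*(-19 + F) = 2*F*(-19 + F))
-28749 - E(-39) = -28749 - 2*(-39)*(-19 - 39) = -28749 - 2*(-39)*(-58) = -28749 - 1*4524 = -28749 - 4524 = -33273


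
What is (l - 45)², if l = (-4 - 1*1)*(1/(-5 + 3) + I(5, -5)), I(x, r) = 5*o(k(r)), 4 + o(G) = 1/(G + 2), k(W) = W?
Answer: 156025/36 ≈ 4334.0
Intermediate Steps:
o(G) = -4 + 1/(2 + G) (o(G) = -4 + 1/(G + 2) = -4 + 1/(2 + G))
I(x, r) = 5*(-7 - 4*r)/(2 + r) (I(x, r) = 5*((-7 - 4*r)/(2 + r)) = 5*(-7 - 4*r)/(2 + r))
l = 665/6 (l = (-4 - 1*1)*(1/(-5 + 3) + 5*(-7 - 4*(-5))/(2 - 5)) = (-4 - 1)*(1/(-2) + 5*(-7 + 20)/(-3)) = -5*(-½ + 5*(-⅓)*13) = -5*(-½ - 65/3) = -5*(-133/6) = 665/6 ≈ 110.83)
(l - 45)² = (665/6 - 45)² = (395/6)² = 156025/36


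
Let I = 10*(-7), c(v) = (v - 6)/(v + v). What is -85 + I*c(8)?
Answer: -375/4 ≈ -93.750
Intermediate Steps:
c(v) = (-6 + v)/(2*v) (c(v) = (-6 + v)/((2*v)) = (-6 + v)*(1/(2*v)) = (-6 + v)/(2*v))
I = -70
-85 + I*c(8) = -85 - 35*(-6 + 8)/8 = -85 - 35*2/8 = -85 - 70*1/8 = -85 - 35/4 = -375/4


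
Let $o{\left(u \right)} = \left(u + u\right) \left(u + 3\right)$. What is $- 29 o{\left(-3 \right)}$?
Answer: $0$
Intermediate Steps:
$o{\left(u \right)} = 2 u \left(3 + u\right)$
$- 29 o{\left(-3 \right)} = - 29 \cdot 2 \left(-3\right) \left(3 - 3\right) = - 29 \cdot 2 \left(-3\right) 0 = \left(-29\right) 0 = 0$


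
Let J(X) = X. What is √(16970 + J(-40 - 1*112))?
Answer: √16818 ≈ 129.68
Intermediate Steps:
√(16970 + J(-40 - 1*112)) = √(16970 + (-40 - 1*112)) = √(16970 + (-40 - 112)) = √(16970 - 152) = √16818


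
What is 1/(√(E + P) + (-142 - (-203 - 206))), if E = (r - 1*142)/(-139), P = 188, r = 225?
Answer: 12371/3294374 - √3620811/9883122 ≈ 0.0035627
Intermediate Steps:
E = -83/139 (E = (225 - 1*142)/(-139) = (225 - 142)*(-1/139) = 83*(-1/139) = -83/139 ≈ -0.59712)
1/(√(E + P) + (-142 - (-203 - 206))) = 1/(√(-83/139 + 188) + (-142 - (-203 - 206))) = 1/(√(26049/139) + (-142 - 1*(-409))) = 1/(√3620811/139 + (-142 + 409)) = 1/(√3620811/139 + 267) = 1/(267 + √3620811/139)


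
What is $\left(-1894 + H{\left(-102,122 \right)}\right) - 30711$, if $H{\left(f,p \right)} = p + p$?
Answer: $-32361$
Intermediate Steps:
$H{\left(f,p \right)} = 2 p$
$\left(-1894 + H{\left(-102,122 \right)}\right) - 30711 = \left(-1894 + 2 \cdot 122\right) - 30711 = \left(-1894 + 244\right) - 30711 = -1650 - 30711 = -32361$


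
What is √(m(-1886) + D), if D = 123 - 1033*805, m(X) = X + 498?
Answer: I*√832830 ≈ 912.6*I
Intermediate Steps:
m(X) = 498 + X
D = -831442 (D = 123 - 831565 = -831442)
√(m(-1886) + D) = √((498 - 1886) - 831442) = √(-1388 - 831442) = √(-832830) = I*√832830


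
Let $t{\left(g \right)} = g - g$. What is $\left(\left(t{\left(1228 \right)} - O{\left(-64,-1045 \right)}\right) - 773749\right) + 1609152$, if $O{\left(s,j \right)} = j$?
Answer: $836448$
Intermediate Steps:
$t{\left(g \right)} = 0$
$\left(\left(t{\left(1228 \right)} - O{\left(-64,-1045 \right)}\right) - 773749\right) + 1609152 = \left(\left(0 - -1045\right) - 773749\right) + 1609152 = \left(\left(0 + 1045\right) - 773749\right) + 1609152 = \left(1045 - 773749\right) + 1609152 = -772704 + 1609152 = 836448$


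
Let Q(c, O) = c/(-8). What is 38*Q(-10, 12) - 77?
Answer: -59/2 ≈ -29.500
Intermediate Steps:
Q(c, O) = -c/8 (Q(c, O) = c*(-1/8) = -c/8)
38*Q(-10, 12) - 77 = 38*(-1/8*(-10)) - 77 = 38*(5/4) - 77 = 95/2 - 77 = -59/2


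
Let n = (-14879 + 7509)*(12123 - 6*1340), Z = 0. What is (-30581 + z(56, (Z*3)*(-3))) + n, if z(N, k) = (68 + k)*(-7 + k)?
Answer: -30122767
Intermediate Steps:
z(N, k) = (-7 + k)*(68 + k)
n = -30091710 (n = -7370*(12123 - 8040) = -7370*4083 = -30091710)
(-30581 + z(56, (Z*3)*(-3))) + n = (-30581 + (-476 + ((0*3)*(-3))² + 61*((0*3)*(-3)))) - 30091710 = (-30581 + (-476 + (0*(-3))² + 61*(0*(-3)))) - 30091710 = (-30581 + (-476 + 0² + 61*0)) - 30091710 = (-30581 + (-476 + 0 + 0)) - 30091710 = (-30581 - 476) - 30091710 = -31057 - 30091710 = -30122767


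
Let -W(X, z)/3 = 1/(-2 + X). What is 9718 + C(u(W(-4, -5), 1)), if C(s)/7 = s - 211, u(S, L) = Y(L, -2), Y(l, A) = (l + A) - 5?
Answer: 8199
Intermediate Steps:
W(X, z) = -3/(-2 + X)
Y(l, A) = -5 + A + l (Y(l, A) = (A + l) - 5 = -5 + A + l)
u(S, L) = -7 + L (u(S, L) = -5 - 2 + L = -7 + L)
C(s) = -1477 + 7*s (C(s) = 7*(s - 211) = 7*(-211 + s) = -1477 + 7*s)
9718 + C(u(W(-4, -5), 1)) = 9718 + (-1477 + 7*(-7 + 1)) = 9718 + (-1477 + 7*(-6)) = 9718 + (-1477 - 42) = 9718 - 1519 = 8199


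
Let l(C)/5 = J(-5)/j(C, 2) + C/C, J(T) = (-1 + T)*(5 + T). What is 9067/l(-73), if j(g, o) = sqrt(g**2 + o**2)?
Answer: 9067/5 ≈ 1813.4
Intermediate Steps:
l(C) = 5 (l(C) = 5*((-5 + (-5)**2 + 4*(-5))/(sqrt(C**2 + 2**2)) + C/C) = 5*((-5 + 25 - 20)/(sqrt(C**2 + 4)) + 1) = 5*(0/(sqrt(4 + C**2)) + 1) = 5*(0/sqrt(4 + C**2) + 1) = 5*(0 + 1) = 5*1 = 5)
9067/l(-73) = 9067/5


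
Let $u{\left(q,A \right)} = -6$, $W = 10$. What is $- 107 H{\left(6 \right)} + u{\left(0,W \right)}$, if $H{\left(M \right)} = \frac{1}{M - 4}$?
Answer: $- \frac{119}{2} \approx -59.5$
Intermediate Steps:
$H{\left(M \right)} = \frac{1}{-4 + M}$
$- 107 H{\left(6 \right)} + u{\left(0,W \right)} = - \frac{107}{-4 + 6} - 6 = - \frac{107}{2} - 6 = - \frac{119}{2}$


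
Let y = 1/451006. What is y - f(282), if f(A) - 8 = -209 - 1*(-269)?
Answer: -30668407/451006 ≈ -68.000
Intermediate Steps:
f(A) = 68 (f(A) = 8 + (-209 - 1*(-269)) = 8 + (-209 + 269) = 8 + 60 = 68)
y = 1/451006 ≈ 2.2173e-6
y - f(282) = 1/451006 - 1*68 = 1/451006 - 68 = -30668407/451006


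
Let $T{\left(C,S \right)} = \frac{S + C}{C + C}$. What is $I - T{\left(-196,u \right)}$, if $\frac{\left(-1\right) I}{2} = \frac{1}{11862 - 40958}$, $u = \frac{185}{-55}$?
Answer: $- \frac{7974863}{15682744} \approx -0.50851$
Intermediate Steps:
$u = - \frac{37}{11}$ ($u = 185 \left(- \frac{1}{55}\right) = - \frac{37}{11} \approx -3.3636$)
$T{\left(C,S \right)} = \frac{C + S}{2 C}$
$I = \frac{1}{14548}$ ($I = - \frac{2}{11862 - 40958} = - \frac{2}{-29096} = \left(-2\right) \left(- \frac{1}{29096}\right) = \frac{1}{14548} \approx 6.8738 \cdot 10^{-5}$)
$I - T{\left(-196,u \right)} = \frac{1}{14548} - \frac{-196 - \frac{37}{11}}{2 \left(-196\right)} = \frac{1}{14548} - \frac{1}{2} \left(- \frac{1}{196}\right) \left(- \frac{2193}{11}\right) = \frac{1}{14548} - \frac{2193}{4312} = - \frac{7974863}{15682744}$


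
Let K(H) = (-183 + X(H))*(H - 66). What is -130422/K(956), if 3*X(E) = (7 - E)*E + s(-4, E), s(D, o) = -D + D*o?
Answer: 65211/135222595 ≈ 0.00048225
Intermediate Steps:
X(E) = 4/3 - 4*E/3 + E*(7 - E)/3 (X(E) = ((7 - E)*E - 4*(-1 + E))/3 = (E*(7 - E) + (4 - 4*E))/3 = (4 - 4*E + E*(7 - E))/3 = 4/3 - 4*E/3 + E*(7 - E)/3)
K(H) = (-66 + H)*(-545/3 + H - H²/3) (K(H) = (-183 + (4/3 + H - H²/3))*(H - 66) = (-545/3 + H - H²/3)*(-66 + H) = (-66 + H)*(-545/3 + H - H²/3))
-130422/K(956) = -130422/(11990 + 23*956² - 743/3*956 - ⅓*956³) = -130422/(11990 + 23*913936 - 710308/3 - ⅓*873722816) = -130422/(11990 + 21020528 - 710308/3 - 873722816/3) = -130422/(-270445190) = -130422*(-1/270445190) = 65211/135222595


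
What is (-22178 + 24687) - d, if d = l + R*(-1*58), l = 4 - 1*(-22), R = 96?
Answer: 8051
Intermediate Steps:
l = 26 (l = 4 + 22 = 26)
d = -5542 (d = 26 + 96*(-1*58) = 26 + 96*(-58) = 26 - 5568 = -5542)
(-22178 + 24687) - d = (-22178 + 24687) - 1*(-5542) = 2509 + 5542 = 8051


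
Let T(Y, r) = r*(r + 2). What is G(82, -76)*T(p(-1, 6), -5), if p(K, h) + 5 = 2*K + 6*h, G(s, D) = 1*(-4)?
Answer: -60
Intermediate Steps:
G(s, D) = -4
p(K, h) = -5 + 2*K + 6*h (p(K, h) = -5 + (2*K + 6*h) = -5 + 2*K + 6*h)
T(Y, r) = r*(2 + r)
G(82, -76)*T(p(-1, 6), -5) = -(-20)*(2 - 5) = -(-20)*(-3) = -4*15 = -60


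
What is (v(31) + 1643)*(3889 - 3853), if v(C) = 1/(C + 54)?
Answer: 5027616/85 ≈ 59148.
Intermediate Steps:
v(C) = 1/(54 + C)
(v(31) + 1643)*(3889 - 3853) = (1/(54 + 31) + 1643)*(3889 - 3853) = (1/85 + 1643)*36 = (139656/85)*36 = 5027616/85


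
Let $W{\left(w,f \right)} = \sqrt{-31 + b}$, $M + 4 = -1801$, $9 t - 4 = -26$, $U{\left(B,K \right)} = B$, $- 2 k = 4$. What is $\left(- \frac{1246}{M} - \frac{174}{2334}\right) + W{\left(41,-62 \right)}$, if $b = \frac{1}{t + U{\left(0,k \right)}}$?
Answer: $\frac{432349}{702145} + \frac{i \sqrt{15202}}{22} \approx 0.61575 + 5.6044 i$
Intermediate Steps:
$k = -2$ ($k = \left(- \frac{1}{2}\right) 4 = -2$)
$t = - \frac{22}{9}$ ($t = \frac{4}{9} + \frac{1}{9} \left(-26\right) = \frac{4}{9} - \frac{26}{9} = - \frac{22}{9} \approx -2.4444$)
$M = -1805$ ($M = -4 - 1801 = -1805$)
$b = - \frac{9}{22}$ ($b = \frac{1}{- \frac{22}{9} + 0} = \frac{1}{- \frac{22}{9}} = - \frac{9}{22} \approx -0.40909$)
$W{\left(w,f \right)} = \frac{i \sqrt{15202}}{22}$ ($W{\left(w,f \right)} = \sqrt{-31 - \frac{9}{22}} = \sqrt{- \frac{691}{22}} = \frac{i \sqrt{15202}}{22}$)
$\left(- \frac{1246}{M} - \frac{174}{2334}\right) + W{\left(41,-62 \right)} = \left(- \frac{1246}{-1805} - \frac{174}{2334}\right) + \frac{i \sqrt{15202}}{22} = \left(\left(-1246\right) \left(- \frac{1}{1805}\right) - \frac{29}{389}\right) + \frac{i \sqrt{15202}}{22} = \left(\frac{1246}{1805} - \frac{29}{389}\right) + \frac{i \sqrt{15202}}{22} = \frac{432349}{702145} + \frac{i \sqrt{15202}}{22}$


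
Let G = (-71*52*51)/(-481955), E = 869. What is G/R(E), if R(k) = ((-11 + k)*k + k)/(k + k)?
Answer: 376584/413999345 ≈ 0.00090962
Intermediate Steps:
R(k) = (k + k*(-11 + k))/(2*k) (R(k) = (k*(-11 + k) + k)/((2*k)) = (k + k*(-11 + k))*(1/(2*k)) = (k + k*(-11 + k))/(2*k))
G = 188292/481955 (G = -3692*51*(-1/481955) = -188292*(-1/481955) = 188292/481955 ≈ 0.39068)
G/R(E) = 188292/(481955*(-5 + (½)*869)) = 188292/(481955*(-5 + 869/2)) = 188292/(481955*(859/2)) = (188292/481955)*(2/859) = 376584/413999345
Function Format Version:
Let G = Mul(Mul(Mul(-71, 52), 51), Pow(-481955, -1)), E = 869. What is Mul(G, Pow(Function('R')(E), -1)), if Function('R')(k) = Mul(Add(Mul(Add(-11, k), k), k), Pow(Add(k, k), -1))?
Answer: Rational(376584, 413999345) ≈ 0.00090962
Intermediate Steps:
Function('R')(k) = Mul(Rational(1, 2), Pow(k, -1), Add(k, Mul(k, Add(-11, k)))) (Function('R')(k) = Mul(Add(Mul(k, Add(-11, k)), k), Pow(Mul(2, k), -1)) = Mul(Add(k, Mul(k, Add(-11, k))), Mul(Rational(1, 2), Pow(k, -1))) = Mul(Rational(1, 2), Pow(k, -1), Add(k, Mul(k, Add(-11, k)))))
G = Rational(188292, 481955) (G = Mul(Mul(-3692, 51), Rational(-1, 481955)) = Mul(-188292, Rational(-1, 481955)) = Rational(188292, 481955) ≈ 0.39068)
Mul(G, Pow(Function('R')(E), -1)) = Mul(Rational(188292, 481955), Pow(Add(-5, Mul(Rational(1, 2), 869)), -1)) = Mul(Rational(188292, 481955), Pow(Add(-5, Rational(869, 2)), -1)) = Mul(Rational(188292, 481955), Pow(Rational(859, 2), -1)) = Mul(Rational(188292, 481955), Rational(2, 859)) = Rational(376584, 413999345)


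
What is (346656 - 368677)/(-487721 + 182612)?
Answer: 22021/305109 ≈ 0.072174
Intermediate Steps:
(346656 - 368677)/(-487721 + 182612) = -22021/(-305109) = -22021*(-1/305109) = 22021/305109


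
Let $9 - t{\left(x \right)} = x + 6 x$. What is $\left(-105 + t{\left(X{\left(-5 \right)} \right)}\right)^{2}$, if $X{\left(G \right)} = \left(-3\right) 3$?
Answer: $1089$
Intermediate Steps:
$X{\left(G \right)} = -9$
$t{\left(x \right)} = 9 - 7 x$ ($t{\left(x \right)} = 9 - \left(x + 6 x\right) = 9 - 7 x$)
$\left(-105 + t{\left(X{\left(-5 \right)} \right)}\right)^{2} = \left(-105 + \left(9 - -63\right)\right)^{2} = \left(-105 + \left(9 + 63\right)\right)^{2} = \left(-105 + 72\right)^{2} = \left(-33\right)^{2} = 1089$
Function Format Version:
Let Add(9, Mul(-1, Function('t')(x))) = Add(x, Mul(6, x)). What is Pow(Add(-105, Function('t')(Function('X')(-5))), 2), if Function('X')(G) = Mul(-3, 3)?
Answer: 1089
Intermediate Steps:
Function('X')(G) = -9
Function('t')(x) = Add(9, Mul(-7, x)) (Function('t')(x) = Add(9, Mul(-1, Add(x, Mul(6, x)))) = Add(9, Mul(-1, Mul(7, x))) = Add(9, Mul(-7, x)))
Pow(Add(-105, Function('t')(Function('X')(-5))), 2) = Pow(Add(-105, Add(9, Mul(-7, -9))), 2) = Pow(Add(-105, Add(9, 63)), 2) = Pow(Add(-105, 72), 2) = Pow(-33, 2) = 1089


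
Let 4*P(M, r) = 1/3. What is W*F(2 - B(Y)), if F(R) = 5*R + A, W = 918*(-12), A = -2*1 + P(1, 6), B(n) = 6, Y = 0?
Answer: 241434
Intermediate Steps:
P(M, r) = 1/12 (P(M, r) = (¼)/3 = (¼)*(⅓) = 1/12)
A = -23/12 (A = -2*1 + 1/12 = -2 + 1/12 = -23/12 ≈ -1.9167)
W = -11016
F(R) = -23/12 + 5*R (F(R) = 5*R - 23/12 = -23/12 + 5*R)
W*F(2 - B(Y)) = -11016*(-23/12 + 5*(2 - 1*6)) = -11016*(-23/12 + 5*(2 - 6)) = -11016*(-23/12 + 5*(-4)) = -11016*(-23/12 - 20) = -11016*(-263/12) = 241434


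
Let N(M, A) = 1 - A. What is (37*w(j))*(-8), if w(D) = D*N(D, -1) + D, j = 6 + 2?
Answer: -7104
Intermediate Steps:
j = 8
w(D) = 3*D (w(D) = D*(1 - 1*(-1)) + D = D*(1 + 1) + D = D*2 + D = 2*D + D = 3*D)
(37*w(j))*(-8) = (37*(3*8))*(-8) = (37*24)*(-8) = 888*(-8) = -7104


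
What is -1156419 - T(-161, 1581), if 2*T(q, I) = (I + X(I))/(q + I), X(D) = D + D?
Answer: -3284234703/2840 ≈ -1.1564e+6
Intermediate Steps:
X(D) = 2*D
T(q, I) = 3*I/(2*(I + q)) (T(q, I) = ((I + 2*I)/(q + I))/2 = ((3*I)/(I + q))/2 = (3*I/(I + q))/2 = 3*I/(2*(I + q)))
-1156419 - T(-161, 1581) = -1156419 - 3*1581/(2*(1581 - 161)) = -1156419 - 3*1581/(2*1420) = -1156419 - 1*4743/2840 = -1156419 - 4743/2840 = -3284234703/2840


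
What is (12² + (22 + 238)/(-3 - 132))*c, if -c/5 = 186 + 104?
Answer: -5562200/27 ≈ -2.0601e+5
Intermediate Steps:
c = -1450 (c = -5*(186 + 104) = -5*290 = -1450)
(12² + (22 + 238)/(-3 - 132))*c = (12² + (22 + 238)/(-3 - 132))*(-1450) = (144 + 260/(-135))*(-1450) = (144 + 260*(-1/135))*(-1450) = (144 - 52/27)*(-1450) = (3836/27)*(-1450) = -5562200/27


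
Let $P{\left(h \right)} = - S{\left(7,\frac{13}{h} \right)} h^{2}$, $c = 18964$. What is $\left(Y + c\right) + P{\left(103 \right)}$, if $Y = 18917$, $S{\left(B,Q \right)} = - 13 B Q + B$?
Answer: $85467$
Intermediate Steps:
$S{\left(B,Q \right)} = B - 13 B Q$ ($S{\left(B,Q \right)} = - 13 B Q + B = B - 13 B Q$)
$P{\left(h \right)} = - h^{2} \left(7 - \frac{1183}{h}\right)$ ($P{\left(h \right)} = - 7 \left(1 - 13 \frac{13}{h}\right) h^{2} = - 7 \left(1 - \frac{169}{h}\right) h^{2} = - \left(7 - \frac{1183}{h}\right) h^{2} = - h^{2} \left(7 - \frac{1183}{h}\right)$)
$\left(Y + c\right) + P{\left(103 \right)} = \left(18917 + 18964\right) + 7 \cdot 103 \left(169 - 103\right) = 37881 + 7 \cdot 103 \left(169 - 103\right) = 37881 + 7 \cdot 103 \cdot 66 = 37881 + 47586 = 85467$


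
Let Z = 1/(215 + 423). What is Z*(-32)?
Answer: -16/319 ≈ -0.050157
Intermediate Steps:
Z = 1/638 ≈ 0.0015674
Z*(-32) = (1/638)*(-32) = -16/319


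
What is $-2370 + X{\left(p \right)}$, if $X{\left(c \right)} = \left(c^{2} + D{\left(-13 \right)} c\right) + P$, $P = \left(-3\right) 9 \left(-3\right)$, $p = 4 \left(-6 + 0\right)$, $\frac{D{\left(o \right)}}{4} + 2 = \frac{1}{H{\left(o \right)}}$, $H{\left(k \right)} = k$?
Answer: $- \frac{19677}{13} \approx -1513.6$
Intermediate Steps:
$D{\left(o \right)} = -8 + \frac{4}{o}$
$p = -24$ ($p = 4 \left(-6\right) = -24$)
$P = 81$ ($P = \left(-27\right) \left(-3\right) = 81$)
$X{\left(c \right)} = 81 + c^{2} - \frac{108 c}{13}$ ($X{\left(c \right)} = \left(c^{2} + \left(-8 + \frac{4}{-13}\right) c\right) + 81 = \left(c^{2} + \left(-8 + 4 \left(- \frac{1}{13}\right)\right) c\right) + 81 = \left(c^{2} + \left(-8 - \frac{4}{13}\right) c\right) + 81 = \left(c^{2} - \frac{108 c}{13}\right) + 81 = 81 + c^{2} - \frac{108 c}{13}$)
$-2370 + X{\left(p \right)} = -2370 + \left(81 + \left(-24\right)^{2} - - \frac{2592}{13}\right) = -2370 + \left(81 + 576 + \frac{2592}{13}\right) = -2370 + \frac{11133}{13} = - \frac{19677}{13}$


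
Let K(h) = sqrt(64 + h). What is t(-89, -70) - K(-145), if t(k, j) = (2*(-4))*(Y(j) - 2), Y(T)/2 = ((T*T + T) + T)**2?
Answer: -362521584 - 9*I ≈ -3.6252e+8 - 9.0*I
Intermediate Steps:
Y(T) = 2*(T**2 + 2*T)**2 (Y(T) = 2*((T*T + T) + T)**2 = 2*((T**2 + T) + T)**2 = 2*((T + T**2) + T)**2 = 2*(T**2 + 2*T)**2)
t(k, j) = 16 - 16*j**2*(2 + j)**2 (t(k, j) = (2*(-4))*(2*j**2*(2 + j)**2 - 2) = -8*(-2 + 2*j**2*(2 + j)**2) = 16 - 16*j**2*(2 + j)**2)
t(-89, -70) - K(-145) = (16 - 16*(-70)**2*(2 - 70)**2) - sqrt(64 - 145) = (16 - 16*4900*(-68)**2) - sqrt(-81) = (16 - 16*4900*4624) - 9*I = (16 - 362521600) - 9*I = -362521584 - 9*I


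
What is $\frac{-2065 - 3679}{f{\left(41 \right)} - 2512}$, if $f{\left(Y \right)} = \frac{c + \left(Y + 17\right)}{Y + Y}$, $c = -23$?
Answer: $\frac{471008}{205949} \approx 2.287$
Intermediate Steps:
$f{\left(Y \right)} = \frac{-6 + Y}{2 Y}$ ($f{\left(Y \right)} = \frac{-23 + \left(Y + 17\right)}{Y + Y} = \frac{-23 + \left(17 + Y\right)}{2 Y} = \left(-6 + Y\right) \frac{1}{2 Y} = \frac{-6 + Y}{2 Y}$)
$\frac{-2065 - 3679}{f{\left(41 \right)} - 2512} = \frac{-2065 - 3679}{\frac{-6 + 41}{2 \cdot 41} - 2512} = - \frac{5744}{\frac{1}{2} \cdot \frac{1}{41} \cdot 35 - 2512} = - \frac{5744}{\frac{35}{82} - 2512} = - \frac{5744}{- \frac{205949}{82}} = \left(-5744\right) \left(- \frac{82}{205949}\right) = \frac{471008}{205949}$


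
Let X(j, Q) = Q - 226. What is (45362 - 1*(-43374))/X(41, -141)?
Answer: -88736/367 ≈ -241.79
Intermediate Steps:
X(j, Q) = -226 + Q
(45362 - 1*(-43374))/X(41, -141) = (45362 - 1*(-43374))/(-226 - 141) = (45362 + 43374)/(-367) = 88736*(-1/367) = -88736/367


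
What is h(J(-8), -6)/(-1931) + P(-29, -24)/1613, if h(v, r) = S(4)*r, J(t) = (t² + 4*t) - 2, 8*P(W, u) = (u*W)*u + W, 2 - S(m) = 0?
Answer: -32156575/24917624 ≈ -1.2905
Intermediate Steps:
S(m) = 2 (S(m) = 2 - 1*0 = 2 + 0 = 2)
P(W, u) = W/8 + W*u²/8 (P(W, u) = ((u*W)*u + W)/8 = ((W*u)*u + W)/8 = (W*u² + W)/8 = (W + W*u²)/8 = W/8 + W*u²/8)
J(t) = -2 + t² + 4*t
h(v, r) = 2*r
h(J(-8), -6)/(-1931) + P(-29, -24)/1613 = (2*(-6))/(-1931) + ((⅛)*(-29)*(1 + (-24)²))/1613 = -12*(-1/1931) + ((⅛)*(-29)*(1 + 576))*(1/1613) = 12/1931 + ((⅛)*(-29)*577)*(1/1613) = 12/1931 - 16733/8*1/1613 = 12/1931 - 16733/12904 = -32156575/24917624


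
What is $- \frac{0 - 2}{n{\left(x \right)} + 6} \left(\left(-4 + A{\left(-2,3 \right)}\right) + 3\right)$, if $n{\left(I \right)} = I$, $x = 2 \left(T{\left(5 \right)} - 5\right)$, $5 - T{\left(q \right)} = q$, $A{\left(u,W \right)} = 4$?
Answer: $- \frac{3}{2} \approx -1.5$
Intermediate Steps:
$T{\left(q \right)} = 5 - q$
$x = -10$ ($x = 2 \left(\left(5 - 5\right) - 5\right) = 2 \left(0 - 5\right) = 2 \left(-5\right) = -10$)
$- \frac{0 - 2}{n{\left(x \right)} + 6} \left(\left(-4 + A{\left(-2,3 \right)}\right) + 3\right) = - \frac{0 - 2}{-10 + 6} \left(\left(-4 + 4\right) + 3\right) = - \frac{-2}{-4} \left(0 + 3\right) = - \frac{\left(-2\right) \left(-1\right)}{4} \cdot 3 = \left(-1\right) \frac{1}{2} \cdot 3 = \left(- \frac{1}{2}\right) 3 = - \frac{3}{2}$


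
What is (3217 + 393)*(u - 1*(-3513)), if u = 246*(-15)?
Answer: -638970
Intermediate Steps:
u = -3690
(3217 + 393)*(u - 1*(-3513)) = (3217 + 393)*(-3690 - 1*(-3513)) = 3610*(-3690 + 3513) = 3610*(-177) = -638970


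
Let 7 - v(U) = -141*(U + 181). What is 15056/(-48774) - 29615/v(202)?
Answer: -20523787/23948034 ≈ -0.85701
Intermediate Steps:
v(U) = 25528 + 141*U (v(U) = 7 - (-141)*(U + 181) = 7 - (-141)*(181 + U) = 7 - (-25521 - 141*U) = 7 + (25521 + 141*U) = 25528 + 141*U)
15056/(-48774) - 29615/v(202) = 15056/(-48774) - 29615/(25528 + 141*202) = 15056*(-1/48774) - 29615/(25528 + 28482) = -7528/24387 - 29615/54010 = -7528/24387 - 29615*1/54010 = -7528/24387 - 5923/10802 = -20523787/23948034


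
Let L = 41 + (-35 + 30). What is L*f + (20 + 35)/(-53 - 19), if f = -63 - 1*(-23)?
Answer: -103735/72 ≈ -1440.8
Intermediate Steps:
L = 36 (L = 41 - 5 = 36)
f = -40 (f = -63 + 23 = -40)
L*f + (20 + 35)/(-53 - 19) = 36*(-40) + (20 + 35)/(-53 - 19) = -1440 + 55/(-72) = -1440 + 55*(-1/72) = -1440 - 55/72 = -103735/72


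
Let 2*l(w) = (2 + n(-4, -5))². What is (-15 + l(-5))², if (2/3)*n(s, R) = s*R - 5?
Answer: 5202961/64 ≈ 81296.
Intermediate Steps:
n(s, R) = -15/2 + 3*R*s/2 (n(s, R) = 3*(s*R - 5)/2 = 3*(R*s - 5)/2 = 3*(-5 + R*s)/2 = -15/2 + 3*R*s/2)
l(w) = 2401/8 (l(w) = (2 + (-15/2 + (3/2)*(-5)*(-4)))²/2 = (2 + (-15/2 + 30))²/2 = (2 + 45/2)²/2 = (49/2)²/2 = (½)*(2401/4) = 2401/8)
(-15 + l(-5))² = (-15 + 2401/8)² = (2281/8)² = 5202961/64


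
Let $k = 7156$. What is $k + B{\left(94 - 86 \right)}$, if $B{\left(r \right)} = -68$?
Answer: $7088$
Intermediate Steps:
$k + B{\left(94 - 86 \right)} = 7156 - 68 = 7088$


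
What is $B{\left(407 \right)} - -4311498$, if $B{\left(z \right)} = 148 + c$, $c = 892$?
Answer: $4312538$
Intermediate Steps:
$B{\left(z \right)} = 1040$ ($B{\left(z \right)} = 148 + 892 = 1040$)
$B{\left(407 \right)} - -4311498 = 1040 - -4311498 = 1040 + 4311498 = 4312538$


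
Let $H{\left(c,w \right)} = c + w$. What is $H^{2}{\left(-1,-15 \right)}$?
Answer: $256$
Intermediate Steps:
$H^{2}{\left(-1,-15 \right)} = \left(-1 - 15\right)^{2} = \left(-16\right)^{2} = 256$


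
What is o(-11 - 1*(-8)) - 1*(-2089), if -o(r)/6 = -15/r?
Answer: 2059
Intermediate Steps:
o(r) = 90/r (o(r) = -(-90)/r = 90/r)
o(-11 - 1*(-8)) - 1*(-2089) = 90/(-11 - 1*(-8)) - 1*(-2089) = 90/(-11 + 8) + 2089 = 90/(-3) + 2089 = 90*(-⅓) + 2089 = -30 + 2089 = 2059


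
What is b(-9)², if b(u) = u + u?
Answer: 324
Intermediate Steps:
b(u) = 2*u
b(-9)² = (2*(-9))² = (-18)² = 324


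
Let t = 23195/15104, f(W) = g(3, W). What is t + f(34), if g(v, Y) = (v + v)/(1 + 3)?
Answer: 45851/15104 ≈ 3.0357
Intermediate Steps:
g(v, Y) = v/2 (g(v, Y) = (2*v)/4 = (2*v)*(¼) = v/2)
f(W) = 3/2 (f(W) = (½)*3 = 3/2)
t = 23195/15104 (t = 23195*(1/15104) = 23195/15104 ≈ 1.5357)
t + f(34) = 23195/15104 + 3/2 = 45851/15104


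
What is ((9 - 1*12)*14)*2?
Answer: -84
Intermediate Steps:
((9 - 1*12)*14)*2 = ((9 - 12)*14)*2 = -3*14*2 = -42*2 = -84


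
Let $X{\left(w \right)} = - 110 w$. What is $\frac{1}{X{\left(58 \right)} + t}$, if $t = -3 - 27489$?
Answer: $- \frac{1}{33872} \approx -2.9523 \cdot 10^{-5}$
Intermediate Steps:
$t = -27492$ ($t = -3 - 27489 = -27492$)
$\frac{1}{X{\left(58 \right)} + t} = \frac{1}{\left(-110\right) 58 - 27492} = \frac{1}{-6380 - 27492} = \frac{1}{-33872} = - \frac{1}{33872}$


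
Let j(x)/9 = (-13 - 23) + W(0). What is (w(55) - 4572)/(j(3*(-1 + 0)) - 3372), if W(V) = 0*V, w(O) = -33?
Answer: 1535/1232 ≈ 1.2459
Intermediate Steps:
W(V) = 0
j(x) = -324 (j(x) = 9*((-13 - 23) + 0) = 9*(-36 + 0) = 9*(-36) = -324)
(w(55) - 4572)/(j(3*(-1 + 0)) - 3372) = (-33 - 4572)/(-324 - 3372) = -4605/(-3696) = -4605*(-1/3696) = 1535/1232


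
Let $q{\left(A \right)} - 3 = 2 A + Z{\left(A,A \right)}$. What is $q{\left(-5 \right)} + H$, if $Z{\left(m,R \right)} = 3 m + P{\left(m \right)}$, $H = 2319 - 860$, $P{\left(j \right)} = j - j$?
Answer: $1437$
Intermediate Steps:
$P{\left(j \right)} = 0$
$H = 1459$ ($H = 2319 - 860 = 1459$)
$Z{\left(m,R \right)} = 3 m$ ($Z{\left(m,R \right)} = 3 m + 0 = 3 m$)
$q{\left(A \right)} = 3 + 5 A$ ($q{\left(A \right)} = 3 + \left(2 A + 3 A\right) = 3 + 5 A$)
$q{\left(-5 \right)} + H = \left(3 + 5 \left(-5\right)\right) + 1459 = \left(3 - 25\right) + 1459 = -22 + 1459 = 1437$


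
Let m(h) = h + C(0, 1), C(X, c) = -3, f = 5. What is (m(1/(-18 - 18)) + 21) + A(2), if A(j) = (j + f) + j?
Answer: 971/36 ≈ 26.972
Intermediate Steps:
m(h) = -3 + h (m(h) = h - 3 = -3 + h)
A(j) = 5 + 2*j (A(j) = (j + 5) + j = (5 + j) + j = 5 + 2*j)
(m(1/(-18 - 18)) + 21) + A(2) = ((-3 + 1/(-18 - 18)) + 21) + (5 + 2*2) = ((-3 + 1/(-36)) + 21) + (5 + 4) = ((-3 - 1/36) + 21) + 9 = (-109/36 + 21) + 9 = 647/36 + 9 = 971/36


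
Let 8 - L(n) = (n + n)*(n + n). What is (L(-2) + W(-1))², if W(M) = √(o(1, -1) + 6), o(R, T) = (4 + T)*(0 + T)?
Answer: (-8 + √3)² ≈ 39.287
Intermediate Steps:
o(R, T) = T*(4 + T) (o(R, T) = (4 + T)*T = T*(4 + T))
W(M) = √3 (W(M) = √(-(4 - 1) + 6) = √(-1*3 + 6) = √(-3 + 6) = √3)
L(n) = 8 - 4*n² (L(n) = 8 - (n + n)*(n + n) = 8 - 2*n*2*n = 8 - 4*n²)
(L(-2) + W(-1))² = ((8 - 4*(-2)²) + √3)² = ((8 - 4*4) + √3)² = ((8 - 16) + √3)² = (-8 + √3)²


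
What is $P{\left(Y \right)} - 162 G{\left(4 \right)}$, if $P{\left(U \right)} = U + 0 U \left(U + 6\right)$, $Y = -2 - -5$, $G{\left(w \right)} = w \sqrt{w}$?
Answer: $-1293$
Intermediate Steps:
$G{\left(w \right)} = w^{\frac{3}{2}}$
$Y = 3$ ($Y = -2 + 5 = 3$)
$P{\left(U \right)} = U$ ($P{\left(U \right)} = U + 0 U \left(6 + U\right) = U + 0 = U$)
$P{\left(Y \right)} - 162 G{\left(4 \right)} = 3 - 162 \cdot 4^{\frac{3}{2}} = 3 - 1296 = -1293$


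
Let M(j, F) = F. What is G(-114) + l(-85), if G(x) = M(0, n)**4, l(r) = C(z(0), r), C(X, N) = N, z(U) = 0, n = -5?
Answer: 540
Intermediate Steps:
l(r) = r
G(x) = 625 (G(x) = (-5)**4 = 625)
G(-114) + l(-85) = 625 - 85 = 540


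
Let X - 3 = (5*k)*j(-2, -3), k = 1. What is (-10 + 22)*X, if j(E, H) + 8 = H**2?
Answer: 96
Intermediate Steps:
j(E, H) = -8 + H**2
X = 8 (X = 3 + (5*1)*(-8 + (-3)**2) = 3 + 5*(-8 + 9) = 3 + 5*1 = 3 + 5 = 8)
(-10 + 22)*X = (-10 + 22)*8 = 12*8 = 96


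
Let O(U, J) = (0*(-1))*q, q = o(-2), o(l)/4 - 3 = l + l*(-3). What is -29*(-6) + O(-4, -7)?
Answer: 174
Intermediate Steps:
o(l) = 12 - 8*l (o(l) = 12 + 4*(l + l*(-3)) = 12 + 4*(l - 3*l) = 12 + 4*(-2*l) = 12 - 8*l)
q = 28 (q = 12 - 8*(-2) = 12 + 16 = 28)
O(U, J) = 0 (O(U, J) = (0*(-1))*28 = 0*28 = 0)
-29*(-6) + O(-4, -7) = -29*(-6) + 0 = 174 + 0 = 174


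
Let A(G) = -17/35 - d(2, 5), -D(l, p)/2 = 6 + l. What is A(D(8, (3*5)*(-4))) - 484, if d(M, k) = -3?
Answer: -16852/35 ≈ -481.49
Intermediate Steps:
D(l, p) = -12 - 2*l (D(l, p) = -2*(6 + l) = -12 - 2*l)
A(G) = 88/35 (A(G) = -17/35 - 1*(-3) = -17*1/35 + 3 = -17/35 + 3 = 88/35)
A(D(8, (3*5)*(-4))) - 484 = 88/35 - 484 = -16852/35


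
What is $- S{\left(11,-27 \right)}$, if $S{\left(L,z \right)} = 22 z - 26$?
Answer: $620$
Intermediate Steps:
$S{\left(L,z \right)} = -26 + 22 z$
$- S{\left(11,-27 \right)} = - (-26 + 22 \left(-27\right)) = - (-26 - 594) = \left(-1\right) \left(-620\right) = 620$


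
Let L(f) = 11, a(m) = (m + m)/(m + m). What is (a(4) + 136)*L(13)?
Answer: 1507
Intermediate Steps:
a(m) = 1 (a(m) = (2*m)/((2*m)) = (2*m)*(1/(2*m)) = 1)
(a(4) + 136)*L(13) = (1 + 136)*11 = 137*11 = 1507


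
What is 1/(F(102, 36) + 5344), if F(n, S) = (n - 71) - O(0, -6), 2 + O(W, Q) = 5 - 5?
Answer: 1/5377 ≈ 0.00018598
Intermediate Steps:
O(W, Q) = -2 (O(W, Q) = -2 + (5 - 5) = -2 + 0 = -2)
F(n, S) = -69 + n (F(n, S) = (n - 71) - 1*(-2) = (-71 + n) + 2 = -69 + n)
1/(F(102, 36) + 5344) = 1/((-69 + 102) + 5344) = 1/(33 + 5344) = 1/5377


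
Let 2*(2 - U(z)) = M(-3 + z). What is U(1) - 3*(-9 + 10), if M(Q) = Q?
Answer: 0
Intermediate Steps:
U(z) = 7/2 - z/2 (U(z) = 2 - (-3 + z)/2 = 2 + (3/2 - z/2) = 7/2 - z/2)
U(1) - 3*(-9 + 10) = (7/2 - ½*1) - 3*(-9 + 10) = (7/2 - ½) - 3*1 = 3 - 3 = 0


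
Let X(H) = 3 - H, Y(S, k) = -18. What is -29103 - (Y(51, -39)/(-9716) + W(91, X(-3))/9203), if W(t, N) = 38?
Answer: -1301142255353/44708174 ≈ -29103.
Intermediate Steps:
-29103 - (Y(51, -39)/(-9716) + W(91, X(-3))/9203) = -29103 - (-18/(-9716) + 38/9203) = -29103 - (-18*(-1/9716) + 38*(1/9203)) = -29103 - (9/4858 + 38/9203) = -29103 - 1*267431/44708174 = -29103 - 267431/44708174 = -1301142255353/44708174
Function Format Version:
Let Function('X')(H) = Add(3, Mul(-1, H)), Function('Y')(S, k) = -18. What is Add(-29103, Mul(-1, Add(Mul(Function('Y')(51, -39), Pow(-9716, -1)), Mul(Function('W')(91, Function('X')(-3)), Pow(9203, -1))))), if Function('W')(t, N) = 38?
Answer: Rational(-1301142255353, 44708174) ≈ -29103.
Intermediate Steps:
Add(-29103, Mul(-1, Add(Mul(Function('Y')(51, -39), Pow(-9716, -1)), Mul(Function('W')(91, Function('X')(-3)), Pow(9203, -1))))) = Add(-29103, Mul(-1, Add(Mul(-18, Pow(-9716, -1)), Mul(38, Pow(9203, -1))))) = Add(-29103, Mul(-1, Add(Mul(-18, Rational(-1, 9716)), Mul(38, Rational(1, 9203))))) = Add(-29103, Mul(-1, Add(Rational(9, 4858), Rational(38, 9203)))) = Add(-29103, Mul(-1, Rational(267431, 44708174))) = Add(-29103, Rational(-267431, 44708174)) = Rational(-1301142255353, 44708174)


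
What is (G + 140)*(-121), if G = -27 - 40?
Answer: -8833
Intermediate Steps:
G = -67
(G + 140)*(-121) = (-67 + 140)*(-121) = 73*(-121) = -8833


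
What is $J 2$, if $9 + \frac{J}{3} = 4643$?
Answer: $27804$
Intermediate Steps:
$J = 13902$ ($J = -27 + 3 \cdot 4643 = -27 + 13929 = 13902$)
$J 2 = 13902 \cdot 2 = 27804$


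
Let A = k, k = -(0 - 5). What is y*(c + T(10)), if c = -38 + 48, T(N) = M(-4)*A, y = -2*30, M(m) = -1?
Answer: -300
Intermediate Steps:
y = -60
k = 5 (k = -1*(-5) = 5)
A = 5
T(N) = -5 (T(N) = -1*5 = -5)
c = 10
y*(c + T(10)) = -60*(10 - 5) = -60*5 = -300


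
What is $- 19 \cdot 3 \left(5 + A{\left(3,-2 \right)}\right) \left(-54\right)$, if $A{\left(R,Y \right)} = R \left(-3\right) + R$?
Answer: $-3078$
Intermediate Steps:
$A{\left(R,Y \right)} = - 2 R$ ($A{\left(R,Y \right)} = - 3 R + R = - 2 R$)
$- 19 \cdot 3 \left(5 + A{\left(3,-2 \right)}\right) \left(-54\right) = - 19 \cdot 3 \left(5 - 6\right) \left(-54\right) = - 19 \cdot 3 \left(-1\right) \left(-54\right) = \left(-19\right) \left(-3\right) \left(-54\right) = 57 \left(-54\right) = -3078$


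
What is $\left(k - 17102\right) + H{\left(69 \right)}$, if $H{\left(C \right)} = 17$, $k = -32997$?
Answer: $-50082$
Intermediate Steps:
$\left(k - 17102\right) + H{\left(69 \right)} = \left(-32997 - 17102\right) + 17 = -50099 + 17 = -50082$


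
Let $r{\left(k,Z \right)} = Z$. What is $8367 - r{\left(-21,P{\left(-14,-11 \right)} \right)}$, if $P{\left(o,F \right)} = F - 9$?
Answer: $8387$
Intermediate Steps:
$P{\left(o,F \right)} = -9 + F$
$8367 - r{\left(-21,P{\left(-14,-11 \right)} \right)} = 8367 - \left(-9 - 11\right) = 8367 - -20 = 8367 + 20 = 8387$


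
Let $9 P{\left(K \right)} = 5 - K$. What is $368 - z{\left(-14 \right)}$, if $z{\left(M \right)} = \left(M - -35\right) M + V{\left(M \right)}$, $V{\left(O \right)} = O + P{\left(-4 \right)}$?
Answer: $675$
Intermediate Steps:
$P{\left(K \right)} = \frac{5}{9} - \frac{K}{9}$ ($P{\left(K \right)} = \frac{5 - K}{9} = \frac{5}{9} - \frac{K}{9}$)
$V{\left(O \right)} = 1 + O$ ($V{\left(O \right)} = O + \left(\frac{5}{9} - - \frac{4}{9}\right) = O + \left(\frac{5}{9} + \frac{4}{9}\right) = O + 1 = 1 + O$)
$z{\left(M \right)} = 1 + M + M \left(35 + M\right)$ ($z{\left(M \right)} = \left(M - -35\right) M + \left(1 + M\right) = \left(M + 35\right) M + \left(1 + M\right) = \left(35 + M\right) M + \left(1 + M\right) = M \left(35 + M\right) + \left(1 + M\right) = 1 + M + M \left(35 + M\right)$)
$368 - z{\left(-14 \right)} = 368 - \left(1 + \left(-14\right)^{2} + 36 \left(-14\right)\right) = 368 - \left(1 + 196 - 504\right) = 368 - -307 = 368 + 307 = 675$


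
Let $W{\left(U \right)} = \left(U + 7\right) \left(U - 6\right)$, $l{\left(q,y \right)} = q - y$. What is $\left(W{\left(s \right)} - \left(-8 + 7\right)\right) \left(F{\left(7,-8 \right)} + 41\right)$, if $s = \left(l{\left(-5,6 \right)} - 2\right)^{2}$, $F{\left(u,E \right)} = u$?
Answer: $1377072$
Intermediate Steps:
$s = 169$ ($s = \left(\left(-5 - 6\right) - 2\right)^{2} = \left(-11 - 2\right)^{2} = \left(-13\right)^{2} = 169$)
$W{\left(U \right)} = \left(-6 + U\right) \left(7 + U\right)$ ($W{\left(U \right)} = \left(7 + U\right) \left(-6 + U\right) = \left(-6 + U\right) \left(7 + U\right)$)
$\left(W{\left(s \right)} - \left(-8 + 7\right)\right) \left(F{\left(7,-8 \right)} + 41\right) = \left(\left(-42 + 169 + 169^{2}\right) - \left(-8 + 7\right)\right) \left(7 + 41\right) = \left(\left(-42 + 169 + 28561\right) - -1\right) 48 = \left(28688 + 1\right) 48 = 28689 \cdot 48 = 1377072$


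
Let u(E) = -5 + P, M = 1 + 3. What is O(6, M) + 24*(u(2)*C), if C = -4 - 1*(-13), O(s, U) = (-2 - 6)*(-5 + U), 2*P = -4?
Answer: -1504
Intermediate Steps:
M = 4
P = -2 (P = (½)*(-4) = -2)
u(E) = -7 (u(E) = -5 - 2 = -7)
O(s, U) = 40 - 8*U (O(s, U) = -8*(-5 + U) = 40 - 8*U)
C = 9 (C = -4 + 13 = 9)
O(6, M) + 24*(u(2)*C) = (40 - 8*4) + 24*(-7*9) = (40 - 32) + 24*(-63) = 8 - 1512 = -1504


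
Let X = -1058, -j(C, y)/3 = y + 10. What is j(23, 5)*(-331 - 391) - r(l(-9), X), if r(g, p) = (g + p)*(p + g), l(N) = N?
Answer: -1105999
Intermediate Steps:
j(C, y) = -30 - 3*y (j(C, y) = -3*(y + 10) = -3*(10 + y) = -30 - 3*y)
r(g, p) = (g + p)**2 (r(g, p) = (g + p)*(g + p) = (g + p)**2)
j(23, 5)*(-331 - 391) - r(l(-9), X) = (-30 - 3*5)*(-331 - 391) - (-9 - 1058)**2 = (-30 - 15)*(-722) - 1*(-1067)**2 = -45*(-722) - 1*1138489 = 32490 - 1138489 = -1105999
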